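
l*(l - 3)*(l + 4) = l^3 + l^2 - 12*l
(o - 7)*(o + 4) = o^2 - 3*o - 28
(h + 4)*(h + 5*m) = h^2 + 5*h*m + 4*h + 20*m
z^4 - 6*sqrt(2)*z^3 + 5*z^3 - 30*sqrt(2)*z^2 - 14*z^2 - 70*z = z*(z + 5)*(z - 7*sqrt(2))*(z + sqrt(2))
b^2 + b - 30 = (b - 5)*(b + 6)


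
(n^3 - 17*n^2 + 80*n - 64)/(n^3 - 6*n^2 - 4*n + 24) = (n^3 - 17*n^2 + 80*n - 64)/(n^3 - 6*n^2 - 4*n + 24)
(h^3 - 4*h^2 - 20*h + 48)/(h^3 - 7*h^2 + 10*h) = (h^2 - 2*h - 24)/(h*(h - 5))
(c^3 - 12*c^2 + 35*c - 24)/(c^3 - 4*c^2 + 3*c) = (c - 8)/c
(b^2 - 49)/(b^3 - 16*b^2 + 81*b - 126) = (b + 7)/(b^2 - 9*b + 18)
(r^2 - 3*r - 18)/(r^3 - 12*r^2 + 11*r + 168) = (r - 6)/(r^2 - 15*r + 56)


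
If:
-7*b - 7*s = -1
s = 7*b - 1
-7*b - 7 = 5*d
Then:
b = 1/7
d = -8/5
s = 0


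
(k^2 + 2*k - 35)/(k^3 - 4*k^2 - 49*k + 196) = (k - 5)/(k^2 - 11*k + 28)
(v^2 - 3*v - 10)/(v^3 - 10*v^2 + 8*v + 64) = (v - 5)/(v^2 - 12*v + 32)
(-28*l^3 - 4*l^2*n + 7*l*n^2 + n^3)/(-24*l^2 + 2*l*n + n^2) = (-28*l^3 - 4*l^2*n + 7*l*n^2 + n^3)/(-24*l^2 + 2*l*n + n^2)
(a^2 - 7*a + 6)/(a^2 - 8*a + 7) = (a - 6)/(a - 7)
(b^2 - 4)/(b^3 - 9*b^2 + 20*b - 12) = (b + 2)/(b^2 - 7*b + 6)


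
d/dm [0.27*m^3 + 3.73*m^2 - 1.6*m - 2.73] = 0.81*m^2 + 7.46*m - 1.6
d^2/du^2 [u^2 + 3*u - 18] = 2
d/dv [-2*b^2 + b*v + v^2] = b + 2*v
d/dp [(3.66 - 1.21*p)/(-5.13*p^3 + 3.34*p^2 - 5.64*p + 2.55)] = (-12.4146*p^3 + 60.3688*p^2 - 24.4488*p + 17.5569)/(26.3169*p^6 - 34.2684*p^5 + 69.022*p^4 - 63.8382*p^3 + 48.8436*p^2 - 28.764*p + 6.5025)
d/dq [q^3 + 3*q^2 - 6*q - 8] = 3*q^2 + 6*q - 6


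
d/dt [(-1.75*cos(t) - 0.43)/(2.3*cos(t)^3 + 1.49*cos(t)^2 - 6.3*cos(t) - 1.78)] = -(8.05*cos(t)^3 + 5.5745*cos(t)^2 + 1.2814*cos(t) + 0.406)*sin(t)/(2.3*cos(t)^3 + 1.49*cos(t)^2 - 6.3*cos(t) - 1.78)^2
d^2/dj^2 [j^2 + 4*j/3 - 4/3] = 2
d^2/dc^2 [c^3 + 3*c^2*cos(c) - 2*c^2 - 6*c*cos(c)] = -3*c^2*cos(c) - 12*c*sin(c) + 6*c*cos(c) + 6*c + 12*sin(c) + 6*cos(c) - 4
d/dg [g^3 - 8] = 3*g^2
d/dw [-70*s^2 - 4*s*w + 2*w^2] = -4*s + 4*w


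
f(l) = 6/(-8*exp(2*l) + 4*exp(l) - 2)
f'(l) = 6*(16*exp(2*l) - 4*exp(l))/(-8*exp(2*l) + 4*exp(l) - 2)^2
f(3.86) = -0.00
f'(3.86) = 0.00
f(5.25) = -0.00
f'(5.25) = 0.00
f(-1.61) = -3.95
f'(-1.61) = -0.42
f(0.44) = -0.40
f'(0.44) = 0.85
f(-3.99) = -3.11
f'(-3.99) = -0.11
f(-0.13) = -1.29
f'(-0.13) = 2.44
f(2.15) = -0.01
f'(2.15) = 0.02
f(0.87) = -0.16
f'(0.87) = 0.34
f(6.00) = 0.00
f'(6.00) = 0.00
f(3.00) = 0.00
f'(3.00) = 0.00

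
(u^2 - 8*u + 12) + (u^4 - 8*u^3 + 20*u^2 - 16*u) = u^4 - 8*u^3 + 21*u^2 - 24*u + 12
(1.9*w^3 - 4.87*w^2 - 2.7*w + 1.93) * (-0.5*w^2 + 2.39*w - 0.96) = -0.95*w^5 + 6.976*w^4 - 12.1133*w^3 - 2.7428*w^2 + 7.2047*w - 1.8528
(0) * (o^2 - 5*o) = 0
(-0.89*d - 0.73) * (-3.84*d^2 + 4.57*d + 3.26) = 3.4176*d^3 - 1.2641*d^2 - 6.2375*d - 2.3798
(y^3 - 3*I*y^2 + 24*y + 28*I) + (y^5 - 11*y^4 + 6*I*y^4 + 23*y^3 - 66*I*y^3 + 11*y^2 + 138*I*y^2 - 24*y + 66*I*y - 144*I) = y^5 - 11*y^4 + 6*I*y^4 + 24*y^3 - 66*I*y^3 + 11*y^2 + 135*I*y^2 + 66*I*y - 116*I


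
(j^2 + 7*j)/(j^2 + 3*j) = (j + 7)/(j + 3)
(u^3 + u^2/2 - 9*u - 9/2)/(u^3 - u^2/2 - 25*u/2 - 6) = (u - 3)/(u - 4)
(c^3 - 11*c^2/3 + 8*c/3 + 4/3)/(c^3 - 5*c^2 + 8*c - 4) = (c + 1/3)/(c - 1)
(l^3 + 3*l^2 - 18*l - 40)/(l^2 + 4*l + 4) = (l^2 + l - 20)/(l + 2)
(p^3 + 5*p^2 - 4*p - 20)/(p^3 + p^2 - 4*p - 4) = (p + 5)/(p + 1)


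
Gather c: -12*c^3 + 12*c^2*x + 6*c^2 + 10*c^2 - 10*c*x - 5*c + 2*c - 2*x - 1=-12*c^3 + c^2*(12*x + 16) + c*(-10*x - 3) - 2*x - 1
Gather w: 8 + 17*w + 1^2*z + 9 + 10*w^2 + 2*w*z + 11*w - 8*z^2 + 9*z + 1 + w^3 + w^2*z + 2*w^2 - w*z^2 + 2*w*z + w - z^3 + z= w^3 + w^2*(z + 12) + w*(-z^2 + 4*z + 29) - z^3 - 8*z^2 + 11*z + 18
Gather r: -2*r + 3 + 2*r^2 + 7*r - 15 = 2*r^2 + 5*r - 12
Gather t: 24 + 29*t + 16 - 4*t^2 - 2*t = -4*t^2 + 27*t + 40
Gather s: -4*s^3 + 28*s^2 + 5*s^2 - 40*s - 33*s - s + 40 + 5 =-4*s^3 + 33*s^2 - 74*s + 45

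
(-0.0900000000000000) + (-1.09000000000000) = -1.18000000000000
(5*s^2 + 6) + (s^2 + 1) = 6*s^2 + 7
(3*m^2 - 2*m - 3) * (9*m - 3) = 27*m^3 - 27*m^2 - 21*m + 9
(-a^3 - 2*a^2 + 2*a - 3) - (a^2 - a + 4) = -a^3 - 3*a^2 + 3*a - 7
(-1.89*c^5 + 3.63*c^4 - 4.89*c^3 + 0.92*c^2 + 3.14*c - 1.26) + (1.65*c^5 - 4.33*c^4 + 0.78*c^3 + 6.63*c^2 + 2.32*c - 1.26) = -0.24*c^5 - 0.7*c^4 - 4.11*c^3 + 7.55*c^2 + 5.46*c - 2.52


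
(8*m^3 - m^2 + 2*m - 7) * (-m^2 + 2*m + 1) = -8*m^5 + 17*m^4 + 4*m^3 + 10*m^2 - 12*m - 7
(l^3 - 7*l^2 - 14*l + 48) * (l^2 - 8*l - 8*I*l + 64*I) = l^5 - 15*l^4 - 8*I*l^4 + 42*l^3 + 120*I*l^3 + 160*l^2 - 336*I*l^2 - 384*l - 1280*I*l + 3072*I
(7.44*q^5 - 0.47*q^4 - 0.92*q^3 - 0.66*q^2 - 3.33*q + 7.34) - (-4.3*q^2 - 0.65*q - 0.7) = 7.44*q^5 - 0.47*q^4 - 0.92*q^3 + 3.64*q^2 - 2.68*q + 8.04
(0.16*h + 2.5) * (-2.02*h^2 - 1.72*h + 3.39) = -0.3232*h^3 - 5.3252*h^2 - 3.7576*h + 8.475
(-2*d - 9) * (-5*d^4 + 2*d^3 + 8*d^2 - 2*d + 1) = 10*d^5 + 41*d^4 - 34*d^3 - 68*d^2 + 16*d - 9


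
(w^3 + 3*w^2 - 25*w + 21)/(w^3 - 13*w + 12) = (w + 7)/(w + 4)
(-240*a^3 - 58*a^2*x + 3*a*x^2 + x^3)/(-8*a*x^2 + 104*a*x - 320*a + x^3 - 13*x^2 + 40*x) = (30*a^2 + 11*a*x + x^2)/(x^2 - 13*x + 40)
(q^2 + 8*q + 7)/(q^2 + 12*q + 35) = (q + 1)/(q + 5)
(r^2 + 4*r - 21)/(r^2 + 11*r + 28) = (r - 3)/(r + 4)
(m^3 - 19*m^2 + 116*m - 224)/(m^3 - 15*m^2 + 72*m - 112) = (m - 8)/(m - 4)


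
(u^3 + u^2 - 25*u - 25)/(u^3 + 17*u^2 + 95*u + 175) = (u^2 - 4*u - 5)/(u^2 + 12*u + 35)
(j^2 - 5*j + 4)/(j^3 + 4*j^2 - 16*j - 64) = (j - 1)/(j^2 + 8*j + 16)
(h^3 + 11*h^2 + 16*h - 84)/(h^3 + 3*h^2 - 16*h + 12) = (h + 7)/(h - 1)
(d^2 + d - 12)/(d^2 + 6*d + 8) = (d - 3)/(d + 2)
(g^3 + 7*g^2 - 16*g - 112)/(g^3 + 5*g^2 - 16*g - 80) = (g + 7)/(g + 5)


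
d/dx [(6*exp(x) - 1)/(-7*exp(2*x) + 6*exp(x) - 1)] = (42*exp(x) - 14)*exp(2*x)/(49*exp(4*x) - 84*exp(3*x) + 50*exp(2*x) - 12*exp(x) + 1)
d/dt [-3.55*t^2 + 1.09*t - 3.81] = 1.09 - 7.1*t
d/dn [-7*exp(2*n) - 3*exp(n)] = (-14*exp(n) - 3)*exp(n)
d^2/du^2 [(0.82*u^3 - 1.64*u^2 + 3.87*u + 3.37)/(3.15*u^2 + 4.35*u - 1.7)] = (-1.4210854715202e-14*u^5 - 1.4210854715202e-14*u^4 + 161.55945*u^3 + 111.55635*u^2 + 415.62645*u + 211.38845)/(31.255875*u^6 + 129.488625*u^5 + 128.212875*u^4 - 57.452625*u^3 - 69.19425*u^2 + 37.7145*u - 4.913)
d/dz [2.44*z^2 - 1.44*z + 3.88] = 4.88*z - 1.44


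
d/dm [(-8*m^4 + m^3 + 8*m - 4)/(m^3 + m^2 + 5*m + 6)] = (-8*m^6 - 16*m^5 - 119*m^4 - 198*m^3 + 22*m^2 + 8*m + 68)/(m^6 + 2*m^5 + 11*m^4 + 22*m^3 + 37*m^2 + 60*m + 36)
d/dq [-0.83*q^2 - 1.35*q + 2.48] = -1.66*q - 1.35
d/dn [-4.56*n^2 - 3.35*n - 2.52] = -9.12*n - 3.35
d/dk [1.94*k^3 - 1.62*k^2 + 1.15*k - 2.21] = 5.82*k^2 - 3.24*k + 1.15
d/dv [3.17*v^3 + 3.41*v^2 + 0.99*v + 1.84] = 9.51*v^2 + 6.82*v + 0.99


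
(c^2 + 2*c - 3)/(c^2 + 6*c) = (c^2 + 2*c - 3)/(c*(c + 6))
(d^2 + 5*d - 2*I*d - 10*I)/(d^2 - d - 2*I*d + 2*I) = (d + 5)/(d - 1)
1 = 1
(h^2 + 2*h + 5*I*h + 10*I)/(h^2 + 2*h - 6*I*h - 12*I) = (h + 5*I)/(h - 6*I)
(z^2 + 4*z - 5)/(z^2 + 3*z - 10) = (z - 1)/(z - 2)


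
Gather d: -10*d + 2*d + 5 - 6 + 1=-8*d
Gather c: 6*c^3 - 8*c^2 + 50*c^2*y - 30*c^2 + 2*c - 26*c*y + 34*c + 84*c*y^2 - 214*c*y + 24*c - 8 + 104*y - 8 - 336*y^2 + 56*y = 6*c^3 + c^2*(50*y - 38) + c*(84*y^2 - 240*y + 60) - 336*y^2 + 160*y - 16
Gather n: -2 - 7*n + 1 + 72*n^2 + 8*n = 72*n^2 + n - 1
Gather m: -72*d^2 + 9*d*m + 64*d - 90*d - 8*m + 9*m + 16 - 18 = -72*d^2 - 26*d + m*(9*d + 1) - 2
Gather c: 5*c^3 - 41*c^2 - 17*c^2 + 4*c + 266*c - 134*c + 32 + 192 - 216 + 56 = 5*c^3 - 58*c^2 + 136*c + 64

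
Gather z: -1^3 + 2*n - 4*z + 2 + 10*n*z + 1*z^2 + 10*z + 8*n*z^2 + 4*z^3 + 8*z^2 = 2*n + 4*z^3 + z^2*(8*n + 9) + z*(10*n + 6) + 1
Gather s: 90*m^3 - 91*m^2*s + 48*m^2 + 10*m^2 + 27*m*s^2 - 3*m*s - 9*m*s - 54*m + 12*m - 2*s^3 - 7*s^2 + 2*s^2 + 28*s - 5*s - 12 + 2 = 90*m^3 + 58*m^2 - 42*m - 2*s^3 + s^2*(27*m - 5) + s*(-91*m^2 - 12*m + 23) - 10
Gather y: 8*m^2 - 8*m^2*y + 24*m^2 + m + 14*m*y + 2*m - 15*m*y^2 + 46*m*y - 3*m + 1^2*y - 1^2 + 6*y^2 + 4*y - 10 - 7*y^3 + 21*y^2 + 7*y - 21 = 32*m^2 - 7*y^3 + y^2*(27 - 15*m) + y*(-8*m^2 + 60*m + 12) - 32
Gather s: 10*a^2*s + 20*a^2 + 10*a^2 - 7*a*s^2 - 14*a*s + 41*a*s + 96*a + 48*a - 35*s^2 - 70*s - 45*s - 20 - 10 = 30*a^2 + 144*a + s^2*(-7*a - 35) + s*(10*a^2 + 27*a - 115) - 30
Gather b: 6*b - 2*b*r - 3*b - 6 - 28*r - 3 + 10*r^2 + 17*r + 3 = b*(3 - 2*r) + 10*r^2 - 11*r - 6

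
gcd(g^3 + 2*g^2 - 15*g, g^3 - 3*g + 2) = 1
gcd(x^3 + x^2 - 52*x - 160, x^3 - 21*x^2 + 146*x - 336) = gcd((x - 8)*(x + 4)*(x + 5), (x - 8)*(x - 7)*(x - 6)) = x - 8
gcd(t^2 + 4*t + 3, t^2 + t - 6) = t + 3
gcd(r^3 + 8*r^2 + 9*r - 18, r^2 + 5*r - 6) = r^2 + 5*r - 6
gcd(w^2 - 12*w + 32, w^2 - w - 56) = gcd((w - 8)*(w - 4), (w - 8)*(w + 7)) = w - 8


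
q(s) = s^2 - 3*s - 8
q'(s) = 2*s - 3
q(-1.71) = 0.05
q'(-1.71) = -6.42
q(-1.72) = 0.12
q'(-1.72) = -6.44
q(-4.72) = 28.44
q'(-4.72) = -12.44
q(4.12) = -3.39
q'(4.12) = 5.24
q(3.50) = -6.25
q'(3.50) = 4.00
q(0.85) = -9.83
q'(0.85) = -1.30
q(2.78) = -8.61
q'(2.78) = 2.56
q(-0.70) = -5.41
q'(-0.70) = -4.40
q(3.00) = -8.00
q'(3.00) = 3.00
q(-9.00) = 100.00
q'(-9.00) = -21.00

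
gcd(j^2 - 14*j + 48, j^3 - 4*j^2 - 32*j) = j - 8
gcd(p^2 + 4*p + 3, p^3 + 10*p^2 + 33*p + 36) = p + 3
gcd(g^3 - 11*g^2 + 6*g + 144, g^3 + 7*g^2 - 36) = g + 3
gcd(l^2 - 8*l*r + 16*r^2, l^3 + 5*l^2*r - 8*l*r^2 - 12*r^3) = 1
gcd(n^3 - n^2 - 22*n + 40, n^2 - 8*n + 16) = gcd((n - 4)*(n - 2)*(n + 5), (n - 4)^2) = n - 4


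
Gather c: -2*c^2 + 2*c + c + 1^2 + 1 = -2*c^2 + 3*c + 2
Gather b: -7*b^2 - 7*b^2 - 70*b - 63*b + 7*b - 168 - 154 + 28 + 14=-14*b^2 - 126*b - 280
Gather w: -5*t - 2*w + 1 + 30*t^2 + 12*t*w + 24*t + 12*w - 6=30*t^2 + 19*t + w*(12*t + 10) - 5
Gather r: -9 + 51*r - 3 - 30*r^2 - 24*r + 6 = -30*r^2 + 27*r - 6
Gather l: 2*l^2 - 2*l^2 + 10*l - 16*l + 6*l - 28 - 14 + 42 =0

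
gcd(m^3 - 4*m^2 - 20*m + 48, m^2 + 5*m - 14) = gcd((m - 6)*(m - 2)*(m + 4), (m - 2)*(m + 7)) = m - 2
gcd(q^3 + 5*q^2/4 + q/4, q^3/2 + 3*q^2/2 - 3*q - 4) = q + 1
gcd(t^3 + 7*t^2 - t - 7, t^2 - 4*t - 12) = 1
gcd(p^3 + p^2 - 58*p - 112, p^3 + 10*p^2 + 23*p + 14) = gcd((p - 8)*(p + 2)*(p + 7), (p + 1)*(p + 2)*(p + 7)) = p^2 + 9*p + 14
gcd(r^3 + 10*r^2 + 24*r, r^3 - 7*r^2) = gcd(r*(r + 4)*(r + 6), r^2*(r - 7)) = r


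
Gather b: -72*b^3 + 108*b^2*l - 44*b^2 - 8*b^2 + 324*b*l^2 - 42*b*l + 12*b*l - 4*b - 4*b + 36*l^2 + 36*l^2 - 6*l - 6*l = -72*b^3 + b^2*(108*l - 52) + b*(324*l^2 - 30*l - 8) + 72*l^2 - 12*l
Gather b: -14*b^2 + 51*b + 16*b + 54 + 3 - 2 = -14*b^2 + 67*b + 55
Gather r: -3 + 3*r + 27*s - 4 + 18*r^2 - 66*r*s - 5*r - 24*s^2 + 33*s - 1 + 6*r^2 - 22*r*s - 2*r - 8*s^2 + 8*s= 24*r^2 + r*(-88*s - 4) - 32*s^2 + 68*s - 8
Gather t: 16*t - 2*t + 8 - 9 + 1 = 14*t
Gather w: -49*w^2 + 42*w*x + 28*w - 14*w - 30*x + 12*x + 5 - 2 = -49*w^2 + w*(42*x + 14) - 18*x + 3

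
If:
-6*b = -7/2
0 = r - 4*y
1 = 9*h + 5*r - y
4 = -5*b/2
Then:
No Solution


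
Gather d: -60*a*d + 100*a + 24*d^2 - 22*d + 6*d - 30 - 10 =100*a + 24*d^2 + d*(-60*a - 16) - 40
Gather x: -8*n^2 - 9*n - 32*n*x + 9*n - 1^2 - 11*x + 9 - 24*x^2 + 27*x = -8*n^2 - 24*x^2 + x*(16 - 32*n) + 8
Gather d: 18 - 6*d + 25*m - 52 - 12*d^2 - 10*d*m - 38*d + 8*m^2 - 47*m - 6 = -12*d^2 + d*(-10*m - 44) + 8*m^2 - 22*m - 40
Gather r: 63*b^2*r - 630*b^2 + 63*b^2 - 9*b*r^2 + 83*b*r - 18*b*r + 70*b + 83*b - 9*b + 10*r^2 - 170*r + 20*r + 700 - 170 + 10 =-567*b^2 + 144*b + r^2*(10 - 9*b) + r*(63*b^2 + 65*b - 150) + 540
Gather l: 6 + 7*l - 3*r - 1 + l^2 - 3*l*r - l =l^2 + l*(6 - 3*r) - 3*r + 5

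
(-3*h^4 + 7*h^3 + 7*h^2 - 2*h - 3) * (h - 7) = -3*h^5 + 28*h^4 - 42*h^3 - 51*h^2 + 11*h + 21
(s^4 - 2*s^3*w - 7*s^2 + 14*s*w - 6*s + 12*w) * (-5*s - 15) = -5*s^5 + 10*s^4*w - 15*s^4 + 30*s^3*w + 35*s^3 - 70*s^2*w + 135*s^2 - 270*s*w + 90*s - 180*w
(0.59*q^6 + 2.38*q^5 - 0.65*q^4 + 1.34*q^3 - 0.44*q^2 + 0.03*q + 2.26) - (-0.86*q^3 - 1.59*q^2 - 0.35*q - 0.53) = 0.59*q^6 + 2.38*q^5 - 0.65*q^4 + 2.2*q^3 + 1.15*q^2 + 0.38*q + 2.79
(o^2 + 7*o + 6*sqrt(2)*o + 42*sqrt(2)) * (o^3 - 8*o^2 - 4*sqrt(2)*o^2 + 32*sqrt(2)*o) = o^5 - o^4 + 2*sqrt(2)*o^4 - 104*o^3 - 2*sqrt(2)*o^3 - 112*sqrt(2)*o^2 + 48*o^2 + 2688*o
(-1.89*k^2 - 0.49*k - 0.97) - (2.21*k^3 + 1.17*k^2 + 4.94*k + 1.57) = -2.21*k^3 - 3.06*k^2 - 5.43*k - 2.54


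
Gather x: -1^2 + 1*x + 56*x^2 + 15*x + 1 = 56*x^2 + 16*x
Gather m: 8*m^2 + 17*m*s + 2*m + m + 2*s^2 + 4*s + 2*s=8*m^2 + m*(17*s + 3) + 2*s^2 + 6*s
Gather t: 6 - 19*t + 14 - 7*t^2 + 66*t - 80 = -7*t^2 + 47*t - 60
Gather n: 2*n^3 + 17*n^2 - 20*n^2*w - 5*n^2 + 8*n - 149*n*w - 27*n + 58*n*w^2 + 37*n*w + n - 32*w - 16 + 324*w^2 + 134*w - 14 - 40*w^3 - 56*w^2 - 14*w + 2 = 2*n^3 + n^2*(12 - 20*w) + n*(58*w^2 - 112*w - 18) - 40*w^3 + 268*w^2 + 88*w - 28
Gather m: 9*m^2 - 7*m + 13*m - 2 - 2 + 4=9*m^2 + 6*m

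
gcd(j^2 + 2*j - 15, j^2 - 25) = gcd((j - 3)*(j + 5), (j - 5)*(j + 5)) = j + 5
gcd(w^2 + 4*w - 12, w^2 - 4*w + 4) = w - 2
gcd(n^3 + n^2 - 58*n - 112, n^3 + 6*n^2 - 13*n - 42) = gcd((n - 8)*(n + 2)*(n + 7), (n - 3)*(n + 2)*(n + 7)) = n^2 + 9*n + 14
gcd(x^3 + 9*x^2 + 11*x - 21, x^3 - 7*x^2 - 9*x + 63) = x + 3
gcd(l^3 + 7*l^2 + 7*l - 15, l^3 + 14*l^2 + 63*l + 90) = l^2 + 8*l + 15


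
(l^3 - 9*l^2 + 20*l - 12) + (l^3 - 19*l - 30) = 2*l^3 - 9*l^2 + l - 42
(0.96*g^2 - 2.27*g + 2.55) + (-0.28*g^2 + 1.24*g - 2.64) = 0.68*g^2 - 1.03*g - 0.0900000000000003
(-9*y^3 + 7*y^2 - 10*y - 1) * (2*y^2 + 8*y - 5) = -18*y^5 - 58*y^4 + 81*y^3 - 117*y^2 + 42*y + 5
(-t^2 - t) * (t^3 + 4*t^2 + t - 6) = -t^5 - 5*t^4 - 5*t^3 + 5*t^2 + 6*t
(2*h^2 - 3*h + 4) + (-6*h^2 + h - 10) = -4*h^2 - 2*h - 6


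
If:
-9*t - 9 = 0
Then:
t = -1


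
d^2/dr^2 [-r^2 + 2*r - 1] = -2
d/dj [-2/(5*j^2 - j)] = 2*(10*j - 1)/(j^2*(5*j - 1)^2)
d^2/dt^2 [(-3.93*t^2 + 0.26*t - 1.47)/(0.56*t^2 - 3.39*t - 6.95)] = (-14.758352*t^3 - 94.539312*t^2 + 22.815408*t - 437.138364)/(0.175616*t^6 - 3.189312*t^5 + 12.768168*t^4 + 40.205061*t^3 - 158.462085*t^2 - 491.236425*t - 335.702375)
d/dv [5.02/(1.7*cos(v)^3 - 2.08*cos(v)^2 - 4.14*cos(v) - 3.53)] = (25.602*cos(v)^2 - 20.8832*cos(v) - 20.7828)*sin(v)/(-1.7*cos(v)^3 + 2.08*cos(v)^2 + 4.14*cos(v) + 3.53)^2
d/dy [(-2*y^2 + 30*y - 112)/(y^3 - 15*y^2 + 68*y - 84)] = 2*(y^2 - 16*y + 52)/(y^4 - 16*y^3 + 88*y^2 - 192*y + 144)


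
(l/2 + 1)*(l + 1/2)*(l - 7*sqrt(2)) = l^3/2 - 7*sqrt(2)*l^2/2 + 5*l^2/4 - 35*sqrt(2)*l/4 + l/2 - 7*sqrt(2)/2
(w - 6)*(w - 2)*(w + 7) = w^3 - w^2 - 44*w + 84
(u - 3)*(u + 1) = u^2 - 2*u - 3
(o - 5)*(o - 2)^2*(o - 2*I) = o^4 - 9*o^3 - 2*I*o^3 + 24*o^2 + 18*I*o^2 - 20*o - 48*I*o + 40*I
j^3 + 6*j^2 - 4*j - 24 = (j - 2)*(j + 2)*(j + 6)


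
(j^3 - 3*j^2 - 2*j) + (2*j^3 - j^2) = 3*j^3 - 4*j^2 - 2*j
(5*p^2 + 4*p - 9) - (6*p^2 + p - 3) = -p^2 + 3*p - 6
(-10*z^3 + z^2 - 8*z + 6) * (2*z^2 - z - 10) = -20*z^5 + 12*z^4 + 83*z^3 + 10*z^2 + 74*z - 60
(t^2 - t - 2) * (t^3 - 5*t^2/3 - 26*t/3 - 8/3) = t^5 - 8*t^4/3 - 9*t^3 + 28*t^2/3 + 20*t + 16/3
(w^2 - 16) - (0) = w^2 - 16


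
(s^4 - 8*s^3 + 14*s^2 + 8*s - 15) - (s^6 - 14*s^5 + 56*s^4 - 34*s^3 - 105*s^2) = -s^6 + 14*s^5 - 55*s^4 + 26*s^3 + 119*s^2 + 8*s - 15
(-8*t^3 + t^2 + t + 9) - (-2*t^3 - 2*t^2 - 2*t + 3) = -6*t^3 + 3*t^2 + 3*t + 6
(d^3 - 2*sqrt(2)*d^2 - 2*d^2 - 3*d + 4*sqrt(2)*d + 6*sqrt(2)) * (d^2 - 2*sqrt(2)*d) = d^5 - 4*sqrt(2)*d^4 - 2*d^4 + 5*d^3 + 8*sqrt(2)*d^3 - 16*d^2 + 12*sqrt(2)*d^2 - 24*d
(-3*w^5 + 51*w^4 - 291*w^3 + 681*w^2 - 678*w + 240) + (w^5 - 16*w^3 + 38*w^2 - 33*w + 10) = -2*w^5 + 51*w^4 - 307*w^3 + 719*w^2 - 711*w + 250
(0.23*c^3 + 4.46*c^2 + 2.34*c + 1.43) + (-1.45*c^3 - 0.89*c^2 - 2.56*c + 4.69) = -1.22*c^3 + 3.57*c^2 - 0.22*c + 6.12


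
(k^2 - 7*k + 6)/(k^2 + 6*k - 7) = (k - 6)/(k + 7)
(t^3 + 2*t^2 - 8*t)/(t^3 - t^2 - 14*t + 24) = t/(t - 3)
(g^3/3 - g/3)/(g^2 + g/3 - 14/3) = (g^3 - g)/(3*g^2 + g - 14)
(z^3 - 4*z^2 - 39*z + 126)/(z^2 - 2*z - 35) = (z^2 + 3*z - 18)/(z + 5)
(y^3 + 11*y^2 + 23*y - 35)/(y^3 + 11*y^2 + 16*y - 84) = (y^2 + 4*y - 5)/(y^2 + 4*y - 12)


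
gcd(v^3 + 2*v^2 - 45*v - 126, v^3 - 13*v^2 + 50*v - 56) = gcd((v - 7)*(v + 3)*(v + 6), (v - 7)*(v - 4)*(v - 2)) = v - 7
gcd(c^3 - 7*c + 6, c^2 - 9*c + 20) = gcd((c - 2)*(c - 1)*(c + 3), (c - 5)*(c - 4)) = 1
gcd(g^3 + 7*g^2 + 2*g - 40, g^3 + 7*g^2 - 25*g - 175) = g + 5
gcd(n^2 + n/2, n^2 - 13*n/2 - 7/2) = n + 1/2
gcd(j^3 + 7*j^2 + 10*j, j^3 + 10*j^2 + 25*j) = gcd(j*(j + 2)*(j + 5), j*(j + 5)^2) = j^2 + 5*j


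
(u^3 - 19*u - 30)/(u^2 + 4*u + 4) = (u^2 - 2*u - 15)/(u + 2)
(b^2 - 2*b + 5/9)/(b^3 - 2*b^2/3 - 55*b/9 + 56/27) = 3*(3*b - 5)/(9*b^2 - 3*b - 56)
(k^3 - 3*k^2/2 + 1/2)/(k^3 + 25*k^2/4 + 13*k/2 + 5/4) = 2*(2*k^3 - 3*k^2 + 1)/(4*k^3 + 25*k^2 + 26*k + 5)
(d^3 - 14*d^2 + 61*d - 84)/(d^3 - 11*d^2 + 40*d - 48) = (d - 7)/(d - 4)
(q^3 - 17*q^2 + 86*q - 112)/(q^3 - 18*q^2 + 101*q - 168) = (q - 2)/(q - 3)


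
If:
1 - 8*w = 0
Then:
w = 1/8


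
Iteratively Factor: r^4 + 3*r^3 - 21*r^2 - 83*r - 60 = (r + 1)*(r^3 + 2*r^2 - 23*r - 60) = (r + 1)*(r + 4)*(r^2 - 2*r - 15) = (r + 1)*(r + 3)*(r + 4)*(r - 5)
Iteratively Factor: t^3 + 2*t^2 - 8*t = (t - 2)*(t^2 + 4*t) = t*(t - 2)*(t + 4)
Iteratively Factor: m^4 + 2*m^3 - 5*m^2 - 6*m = (m)*(m^3 + 2*m^2 - 5*m - 6) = m*(m + 3)*(m^2 - m - 2) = m*(m + 1)*(m + 3)*(m - 2)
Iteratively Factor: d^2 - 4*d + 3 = (d - 1)*(d - 3)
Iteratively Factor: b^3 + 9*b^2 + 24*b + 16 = (b + 4)*(b^2 + 5*b + 4) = (b + 4)^2*(b + 1)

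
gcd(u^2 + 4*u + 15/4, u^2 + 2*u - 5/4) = u + 5/2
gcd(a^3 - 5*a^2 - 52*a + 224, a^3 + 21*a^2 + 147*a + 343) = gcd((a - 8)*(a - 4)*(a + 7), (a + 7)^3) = a + 7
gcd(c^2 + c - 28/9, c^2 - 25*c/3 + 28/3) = c - 4/3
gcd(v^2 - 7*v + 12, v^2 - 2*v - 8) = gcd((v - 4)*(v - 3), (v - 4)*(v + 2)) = v - 4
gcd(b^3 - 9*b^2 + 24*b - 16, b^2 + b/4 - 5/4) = b - 1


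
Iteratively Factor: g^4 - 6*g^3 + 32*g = (g + 2)*(g^3 - 8*g^2 + 16*g) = g*(g + 2)*(g^2 - 8*g + 16) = g*(g - 4)*(g + 2)*(g - 4)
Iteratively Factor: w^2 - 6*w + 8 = (w - 2)*(w - 4)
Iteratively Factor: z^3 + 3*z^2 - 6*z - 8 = (z + 1)*(z^2 + 2*z - 8) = (z - 2)*(z + 1)*(z + 4)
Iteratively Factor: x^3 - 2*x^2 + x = (x - 1)*(x^2 - x) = (x - 1)^2*(x)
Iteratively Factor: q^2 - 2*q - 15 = (q - 5)*(q + 3)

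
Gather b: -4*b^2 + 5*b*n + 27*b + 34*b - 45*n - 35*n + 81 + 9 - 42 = -4*b^2 + b*(5*n + 61) - 80*n + 48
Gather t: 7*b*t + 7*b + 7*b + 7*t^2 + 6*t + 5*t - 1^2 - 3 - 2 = 14*b + 7*t^2 + t*(7*b + 11) - 6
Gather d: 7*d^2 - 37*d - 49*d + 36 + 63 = 7*d^2 - 86*d + 99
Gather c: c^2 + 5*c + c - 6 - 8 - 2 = c^2 + 6*c - 16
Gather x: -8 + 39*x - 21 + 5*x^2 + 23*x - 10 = 5*x^2 + 62*x - 39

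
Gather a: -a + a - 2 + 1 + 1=0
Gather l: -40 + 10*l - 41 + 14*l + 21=24*l - 60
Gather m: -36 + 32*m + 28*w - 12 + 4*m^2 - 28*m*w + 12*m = 4*m^2 + m*(44 - 28*w) + 28*w - 48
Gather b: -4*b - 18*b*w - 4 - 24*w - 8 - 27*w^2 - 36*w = b*(-18*w - 4) - 27*w^2 - 60*w - 12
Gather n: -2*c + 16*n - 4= -2*c + 16*n - 4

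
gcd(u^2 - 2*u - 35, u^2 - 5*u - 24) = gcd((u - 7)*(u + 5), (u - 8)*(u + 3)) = 1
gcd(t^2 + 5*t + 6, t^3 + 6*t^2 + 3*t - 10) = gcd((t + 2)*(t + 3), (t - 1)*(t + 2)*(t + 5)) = t + 2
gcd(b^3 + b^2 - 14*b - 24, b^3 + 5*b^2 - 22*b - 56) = b^2 - 2*b - 8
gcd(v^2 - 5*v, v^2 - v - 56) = 1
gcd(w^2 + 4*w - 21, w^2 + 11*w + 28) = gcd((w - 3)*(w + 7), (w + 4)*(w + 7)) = w + 7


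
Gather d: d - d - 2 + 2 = 0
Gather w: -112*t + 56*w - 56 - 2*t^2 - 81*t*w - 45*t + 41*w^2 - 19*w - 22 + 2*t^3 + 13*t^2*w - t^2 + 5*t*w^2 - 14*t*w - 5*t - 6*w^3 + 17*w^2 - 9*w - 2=2*t^3 - 3*t^2 - 162*t - 6*w^3 + w^2*(5*t + 58) + w*(13*t^2 - 95*t + 28) - 80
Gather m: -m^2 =-m^2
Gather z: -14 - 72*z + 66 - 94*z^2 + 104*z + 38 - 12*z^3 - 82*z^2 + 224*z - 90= -12*z^3 - 176*z^2 + 256*z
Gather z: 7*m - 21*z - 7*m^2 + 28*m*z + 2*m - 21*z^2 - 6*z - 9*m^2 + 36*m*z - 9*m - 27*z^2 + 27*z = -16*m^2 + 64*m*z - 48*z^2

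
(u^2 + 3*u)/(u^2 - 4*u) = (u + 3)/(u - 4)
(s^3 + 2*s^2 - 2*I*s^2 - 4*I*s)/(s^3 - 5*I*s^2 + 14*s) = (s^2 + 2*s*(1 - I) - 4*I)/(s^2 - 5*I*s + 14)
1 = 1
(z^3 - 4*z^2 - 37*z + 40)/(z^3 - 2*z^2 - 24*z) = (-z^3 + 4*z^2 + 37*z - 40)/(z*(-z^2 + 2*z + 24))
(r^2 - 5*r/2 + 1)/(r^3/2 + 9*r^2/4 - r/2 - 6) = 2*(2*r^2 - 5*r + 2)/(2*r^3 + 9*r^2 - 2*r - 24)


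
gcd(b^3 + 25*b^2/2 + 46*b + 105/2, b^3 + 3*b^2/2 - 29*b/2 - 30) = b^2 + 11*b/2 + 15/2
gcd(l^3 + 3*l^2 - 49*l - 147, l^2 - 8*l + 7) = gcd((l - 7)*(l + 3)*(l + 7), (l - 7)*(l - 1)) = l - 7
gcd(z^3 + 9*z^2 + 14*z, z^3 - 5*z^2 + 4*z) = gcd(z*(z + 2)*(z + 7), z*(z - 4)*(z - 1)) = z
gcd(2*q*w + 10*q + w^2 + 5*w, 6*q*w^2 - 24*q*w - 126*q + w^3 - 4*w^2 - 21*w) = 1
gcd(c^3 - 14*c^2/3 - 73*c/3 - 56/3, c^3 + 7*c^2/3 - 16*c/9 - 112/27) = c + 7/3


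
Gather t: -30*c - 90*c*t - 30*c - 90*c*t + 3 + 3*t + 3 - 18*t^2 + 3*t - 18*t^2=-60*c - 36*t^2 + t*(6 - 180*c) + 6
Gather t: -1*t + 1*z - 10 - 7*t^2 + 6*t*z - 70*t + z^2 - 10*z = -7*t^2 + t*(6*z - 71) + z^2 - 9*z - 10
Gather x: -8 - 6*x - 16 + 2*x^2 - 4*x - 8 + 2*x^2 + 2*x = 4*x^2 - 8*x - 32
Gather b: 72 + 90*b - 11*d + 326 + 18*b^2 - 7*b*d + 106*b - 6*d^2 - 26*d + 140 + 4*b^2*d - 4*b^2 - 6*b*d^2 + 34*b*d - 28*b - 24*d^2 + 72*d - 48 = b^2*(4*d + 14) + b*(-6*d^2 + 27*d + 168) - 30*d^2 + 35*d + 490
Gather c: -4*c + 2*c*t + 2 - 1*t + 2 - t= c*(2*t - 4) - 2*t + 4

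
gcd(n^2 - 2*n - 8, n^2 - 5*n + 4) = n - 4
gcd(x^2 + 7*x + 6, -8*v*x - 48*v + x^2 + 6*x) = x + 6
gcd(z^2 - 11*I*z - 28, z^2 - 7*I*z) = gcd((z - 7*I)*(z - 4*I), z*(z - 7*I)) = z - 7*I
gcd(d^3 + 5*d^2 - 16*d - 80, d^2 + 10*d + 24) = d + 4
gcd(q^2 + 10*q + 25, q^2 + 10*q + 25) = q^2 + 10*q + 25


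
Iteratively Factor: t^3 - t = (t)*(t^2 - 1) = t*(t - 1)*(t + 1)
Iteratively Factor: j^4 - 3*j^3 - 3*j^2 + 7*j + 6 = (j - 3)*(j^3 - 3*j - 2) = (j - 3)*(j + 1)*(j^2 - j - 2) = (j - 3)*(j - 2)*(j + 1)*(j + 1)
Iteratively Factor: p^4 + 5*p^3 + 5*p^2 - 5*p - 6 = (p + 3)*(p^3 + 2*p^2 - p - 2) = (p - 1)*(p + 3)*(p^2 + 3*p + 2) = (p - 1)*(p + 1)*(p + 3)*(p + 2)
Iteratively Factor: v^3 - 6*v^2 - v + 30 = (v + 2)*(v^2 - 8*v + 15) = (v - 5)*(v + 2)*(v - 3)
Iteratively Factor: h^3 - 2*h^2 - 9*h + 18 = (h + 3)*(h^2 - 5*h + 6) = (h - 2)*(h + 3)*(h - 3)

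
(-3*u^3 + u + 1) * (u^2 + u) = -3*u^5 - 3*u^4 + u^3 + 2*u^2 + u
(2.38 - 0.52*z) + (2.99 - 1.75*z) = 5.37 - 2.27*z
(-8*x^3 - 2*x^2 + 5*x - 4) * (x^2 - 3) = -8*x^5 - 2*x^4 + 29*x^3 + 2*x^2 - 15*x + 12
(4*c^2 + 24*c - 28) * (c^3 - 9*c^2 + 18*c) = 4*c^5 - 12*c^4 - 172*c^3 + 684*c^2 - 504*c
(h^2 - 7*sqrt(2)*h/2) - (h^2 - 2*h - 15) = -7*sqrt(2)*h/2 + 2*h + 15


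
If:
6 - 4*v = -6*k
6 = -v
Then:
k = -5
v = -6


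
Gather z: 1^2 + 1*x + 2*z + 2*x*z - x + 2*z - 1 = z*(2*x + 4)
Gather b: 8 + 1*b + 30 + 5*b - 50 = 6*b - 12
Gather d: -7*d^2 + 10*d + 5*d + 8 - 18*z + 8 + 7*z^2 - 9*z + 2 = -7*d^2 + 15*d + 7*z^2 - 27*z + 18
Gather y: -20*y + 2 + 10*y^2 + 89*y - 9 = 10*y^2 + 69*y - 7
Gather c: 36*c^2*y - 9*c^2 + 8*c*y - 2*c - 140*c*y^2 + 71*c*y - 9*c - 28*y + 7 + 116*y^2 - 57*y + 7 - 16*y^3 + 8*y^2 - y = c^2*(36*y - 9) + c*(-140*y^2 + 79*y - 11) - 16*y^3 + 124*y^2 - 86*y + 14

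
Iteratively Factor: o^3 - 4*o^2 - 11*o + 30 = (o - 2)*(o^2 - 2*o - 15) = (o - 5)*(o - 2)*(o + 3)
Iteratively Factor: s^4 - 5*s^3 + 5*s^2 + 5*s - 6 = (s - 1)*(s^3 - 4*s^2 + s + 6) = (s - 1)*(s + 1)*(s^2 - 5*s + 6) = (s - 3)*(s - 1)*(s + 1)*(s - 2)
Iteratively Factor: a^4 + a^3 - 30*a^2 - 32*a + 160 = (a - 5)*(a^3 + 6*a^2 - 32) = (a - 5)*(a + 4)*(a^2 + 2*a - 8) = (a - 5)*(a + 4)^2*(a - 2)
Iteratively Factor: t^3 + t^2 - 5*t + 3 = (t - 1)*(t^2 + 2*t - 3) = (t - 1)*(t + 3)*(t - 1)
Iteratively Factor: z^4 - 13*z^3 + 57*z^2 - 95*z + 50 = (z - 2)*(z^3 - 11*z^2 + 35*z - 25) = (z - 5)*(z - 2)*(z^2 - 6*z + 5) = (z - 5)^2*(z - 2)*(z - 1)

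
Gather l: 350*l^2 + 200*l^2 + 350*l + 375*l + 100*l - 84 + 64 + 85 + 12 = 550*l^2 + 825*l + 77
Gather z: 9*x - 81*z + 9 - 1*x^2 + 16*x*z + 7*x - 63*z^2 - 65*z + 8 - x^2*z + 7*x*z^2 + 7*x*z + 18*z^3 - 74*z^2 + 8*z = -x^2 + 16*x + 18*z^3 + z^2*(7*x - 137) + z*(-x^2 + 23*x - 138) + 17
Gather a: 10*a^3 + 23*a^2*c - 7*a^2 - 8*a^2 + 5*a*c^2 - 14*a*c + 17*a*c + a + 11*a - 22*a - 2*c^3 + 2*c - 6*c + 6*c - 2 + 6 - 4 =10*a^3 + a^2*(23*c - 15) + a*(5*c^2 + 3*c - 10) - 2*c^3 + 2*c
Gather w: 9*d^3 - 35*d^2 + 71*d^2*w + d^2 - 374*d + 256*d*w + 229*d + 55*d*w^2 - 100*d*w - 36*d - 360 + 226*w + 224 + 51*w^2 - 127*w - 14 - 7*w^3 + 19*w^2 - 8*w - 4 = 9*d^3 - 34*d^2 - 181*d - 7*w^3 + w^2*(55*d + 70) + w*(71*d^2 + 156*d + 91) - 154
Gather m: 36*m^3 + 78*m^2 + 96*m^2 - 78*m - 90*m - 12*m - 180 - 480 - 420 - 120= 36*m^3 + 174*m^2 - 180*m - 1200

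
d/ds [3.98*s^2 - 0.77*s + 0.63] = 7.96*s - 0.77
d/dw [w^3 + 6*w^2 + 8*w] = 3*w^2 + 12*w + 8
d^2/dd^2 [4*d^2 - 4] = 8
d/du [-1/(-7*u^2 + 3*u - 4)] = (3 - 14*u)/(7*u^2 - 3*u + 4)^2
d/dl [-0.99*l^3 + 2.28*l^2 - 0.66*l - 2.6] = -2.97*l^2 + 4.56*l - 0.66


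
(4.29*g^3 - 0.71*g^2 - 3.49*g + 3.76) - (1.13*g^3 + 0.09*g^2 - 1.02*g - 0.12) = 3.16*g^3 - 0.8*g^2 - 2.47*g + 3.88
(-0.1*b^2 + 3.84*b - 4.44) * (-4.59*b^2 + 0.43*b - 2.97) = 0.459*b^4 - 17.6686*b^3 + 22.3278*b^2 - 13.314*b + 13.1868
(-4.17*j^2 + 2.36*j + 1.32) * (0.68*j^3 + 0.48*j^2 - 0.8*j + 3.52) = -2.8356*j^5 - 0.3968*j^4 + 5.3664*j^3 - 15.9328*j^2 + 7.2512*j + 4.6464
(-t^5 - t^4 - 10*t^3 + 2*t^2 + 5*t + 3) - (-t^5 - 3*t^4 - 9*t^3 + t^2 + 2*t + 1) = 2*t^4 - t^3 + t^2 + 3*t + 2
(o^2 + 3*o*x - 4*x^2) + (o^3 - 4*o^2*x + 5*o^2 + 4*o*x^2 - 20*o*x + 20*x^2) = o^3 - 4*o^2*x + 6*o^2 + 4*o*x^2 - 17*o*x + 16*x^2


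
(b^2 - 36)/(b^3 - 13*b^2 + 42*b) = (b + 6)/(b*(b - 7))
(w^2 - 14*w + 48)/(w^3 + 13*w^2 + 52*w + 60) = (w^2 - 14*w + 48)/(w^3 + 13*w^2 + 52*w + 60)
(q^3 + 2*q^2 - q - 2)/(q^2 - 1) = q + 2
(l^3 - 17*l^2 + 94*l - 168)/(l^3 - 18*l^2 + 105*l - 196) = (l - 6)/(l - 7)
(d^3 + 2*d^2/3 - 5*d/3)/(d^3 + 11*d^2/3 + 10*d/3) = (d - 1)/(d + 2)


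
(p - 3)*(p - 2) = p^2 - 5*p + 6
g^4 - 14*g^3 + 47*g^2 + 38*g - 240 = (g - 8)*(g - 5)*(g - 3)*(g + 2)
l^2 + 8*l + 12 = (l + 2)*(l + 6)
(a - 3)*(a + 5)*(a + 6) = a^3 + 8*a^2 - 3*a - 90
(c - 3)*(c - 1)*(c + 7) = c^3 + 3*c^2 - 25*c + 21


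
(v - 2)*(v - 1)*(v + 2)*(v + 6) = v^4 + 5*v^3 - 10*v^2 - 20*v + 24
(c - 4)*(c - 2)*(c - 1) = c^3 - 7*c^2 + 14*c - 8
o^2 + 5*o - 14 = (o - 2)*(o + 7)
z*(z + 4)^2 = z^3 + 8*z^2 + 16*z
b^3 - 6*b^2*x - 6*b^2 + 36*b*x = b*(b - 6)*(b - 6*x)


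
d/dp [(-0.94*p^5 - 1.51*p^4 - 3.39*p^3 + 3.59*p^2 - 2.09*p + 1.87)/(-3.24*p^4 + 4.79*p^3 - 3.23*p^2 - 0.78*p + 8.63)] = (3.0456*p^8 - 9.0052*p^7 - 9.1079*p^6 + 35.9506*p^5 - 63.5888*p^4 - 2.57940000000001*p^3 - 124.1899*p^2 + 74.0436*p - 16.5781)/(10.4976*p^8 - 31.0392*p^7 + 43.8745*p^6 - 25.889*p^5 - 52.9619*p^4 + 87.7142*p^3 - 55.1414*p^2 - 13.4628*p + 74.4769)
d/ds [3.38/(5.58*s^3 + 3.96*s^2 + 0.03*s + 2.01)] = (-56.5812*s^2 - 26.7696*s - 0.1014)/(5.58*s^3 + 3.96*s^2 + 0.03*s + 2.01)^2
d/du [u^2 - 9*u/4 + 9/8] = 2*u - 9/4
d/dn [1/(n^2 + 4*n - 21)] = 2*(-n - 2)/(n^2 + 4*n - 21)^2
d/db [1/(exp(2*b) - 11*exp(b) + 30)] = (11 - 2*exp(b))*exp(b)/(exp(2*b) - 11*exp(b) + 30)^2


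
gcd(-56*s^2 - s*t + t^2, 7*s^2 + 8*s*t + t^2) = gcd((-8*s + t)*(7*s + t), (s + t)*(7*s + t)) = 7*s + t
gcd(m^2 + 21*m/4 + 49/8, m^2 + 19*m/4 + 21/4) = m + 7/4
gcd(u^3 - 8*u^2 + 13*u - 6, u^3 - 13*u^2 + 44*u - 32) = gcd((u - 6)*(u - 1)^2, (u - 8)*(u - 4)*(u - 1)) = u - 1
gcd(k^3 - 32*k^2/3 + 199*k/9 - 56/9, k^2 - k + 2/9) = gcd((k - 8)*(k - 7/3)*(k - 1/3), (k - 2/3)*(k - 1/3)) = k - 1/3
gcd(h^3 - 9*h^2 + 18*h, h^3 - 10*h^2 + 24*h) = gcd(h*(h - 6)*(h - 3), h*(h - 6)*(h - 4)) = h^2 - 6*h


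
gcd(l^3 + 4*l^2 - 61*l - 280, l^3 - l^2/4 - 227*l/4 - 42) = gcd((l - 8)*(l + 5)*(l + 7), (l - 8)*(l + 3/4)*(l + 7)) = l^2 - l - 56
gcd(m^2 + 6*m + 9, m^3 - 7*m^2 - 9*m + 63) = m + 3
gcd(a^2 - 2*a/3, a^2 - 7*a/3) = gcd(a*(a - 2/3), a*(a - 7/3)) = a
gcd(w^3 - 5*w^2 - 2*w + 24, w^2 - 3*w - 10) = w + 2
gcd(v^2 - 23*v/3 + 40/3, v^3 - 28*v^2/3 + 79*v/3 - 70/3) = v - 5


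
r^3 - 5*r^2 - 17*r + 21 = (r - 7)*(r - 1)*(r + 3)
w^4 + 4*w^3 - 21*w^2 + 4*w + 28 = (w - 2)^2*(w + 1)*(w + 7)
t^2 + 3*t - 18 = (t - 3)*(t + 6)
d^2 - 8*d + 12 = (d - 6)*(d - 2)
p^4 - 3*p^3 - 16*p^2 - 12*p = p*(p - 6)*(p + 1)*(p + 2)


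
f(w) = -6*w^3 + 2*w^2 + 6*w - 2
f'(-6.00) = -666.00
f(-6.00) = 1330.00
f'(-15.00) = -4104.00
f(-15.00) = 20608.00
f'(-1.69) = -52.17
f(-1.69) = 22.53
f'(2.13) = -67.14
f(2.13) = -38.13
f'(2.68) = -112.56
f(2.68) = -87.05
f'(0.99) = -7.68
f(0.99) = 0.08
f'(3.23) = -168.87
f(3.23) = -163.94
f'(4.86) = -399.71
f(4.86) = -614.35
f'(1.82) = -46.34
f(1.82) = -20.63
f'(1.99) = -57.32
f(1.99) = -29.42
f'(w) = -18*w^2 + 4*w + 6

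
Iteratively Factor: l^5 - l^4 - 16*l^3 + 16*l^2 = (l - 4)*(l^4 + 3*l^3 - 4*l^2) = (l - 4)*(l + 4)*(l^3 - l^2) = l*(l - 4)*(l + 4)*(l^2 - l) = l^2*(l - 4)*(l + 4)*(l - 1)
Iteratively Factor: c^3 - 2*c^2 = (c - 2)*(c^2) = c*(c - 2)*(c)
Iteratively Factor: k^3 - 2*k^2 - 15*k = (k - 5)*(k^2 + 3*k) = (k - 5)*(k + 3)*(k)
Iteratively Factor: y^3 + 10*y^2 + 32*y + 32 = (y + 4)*(y^2 + 6*y + 8) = (y + 2)*(y + 4)*(y + 4)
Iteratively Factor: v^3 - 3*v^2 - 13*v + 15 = (v - 5)*(v^2 + 2*v - 3) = (v - 5)*(v + 3)*(v - 1)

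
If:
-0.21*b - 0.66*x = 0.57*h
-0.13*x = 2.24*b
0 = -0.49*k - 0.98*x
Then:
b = -0.0580357142857143*x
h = -1.13651315789474*x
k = -2.0*x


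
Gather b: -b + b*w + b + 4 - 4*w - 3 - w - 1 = b*w - 5*w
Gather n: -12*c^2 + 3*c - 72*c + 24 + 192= -12*c^2 - 69*c + 216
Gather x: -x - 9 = -x - 9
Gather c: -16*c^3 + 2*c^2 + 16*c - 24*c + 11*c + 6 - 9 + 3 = -16*c^3 + 2*c^2 + 3*c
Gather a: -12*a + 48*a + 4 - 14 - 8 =36*a - 18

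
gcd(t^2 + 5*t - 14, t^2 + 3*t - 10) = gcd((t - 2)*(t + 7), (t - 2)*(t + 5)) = t - 2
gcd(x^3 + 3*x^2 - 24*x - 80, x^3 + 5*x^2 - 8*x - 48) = x^2 + 8*x + 16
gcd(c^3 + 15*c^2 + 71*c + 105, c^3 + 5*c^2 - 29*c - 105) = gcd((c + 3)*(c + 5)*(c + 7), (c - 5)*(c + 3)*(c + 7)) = c^2 + 10*c + 21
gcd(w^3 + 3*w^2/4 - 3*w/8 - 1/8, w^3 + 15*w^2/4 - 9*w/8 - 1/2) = w^2 - w/4 - 1/8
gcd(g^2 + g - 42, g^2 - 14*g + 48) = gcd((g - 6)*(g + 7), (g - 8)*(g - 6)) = g - 6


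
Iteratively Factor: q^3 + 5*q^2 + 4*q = (q + 1)*(q^2 + 4*q) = (q + 1)*(q + 4)*(q)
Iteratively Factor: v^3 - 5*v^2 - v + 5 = (v - 1)*(v^2 - 4*v - 5) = (v - 5)*(v - 1)*(v + 1)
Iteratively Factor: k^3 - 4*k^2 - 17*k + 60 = (k + 4)*(k^2 - 8*k + 15) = (k - 5)*(k + 4)*(k - 3)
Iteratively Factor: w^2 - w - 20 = (w + 4)*(w - 5)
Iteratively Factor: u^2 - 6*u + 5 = (u - 1)*(u - 5)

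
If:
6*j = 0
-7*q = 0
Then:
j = 0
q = 0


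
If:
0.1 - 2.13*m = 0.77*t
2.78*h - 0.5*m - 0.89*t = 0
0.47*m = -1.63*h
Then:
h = -0.03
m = 0.10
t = -0.15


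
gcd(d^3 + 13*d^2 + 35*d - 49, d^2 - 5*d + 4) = d - 1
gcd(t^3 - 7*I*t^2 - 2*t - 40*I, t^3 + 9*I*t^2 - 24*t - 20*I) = t + 2*I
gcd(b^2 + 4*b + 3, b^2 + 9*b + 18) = b + 3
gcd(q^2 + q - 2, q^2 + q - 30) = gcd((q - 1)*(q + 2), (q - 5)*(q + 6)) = 1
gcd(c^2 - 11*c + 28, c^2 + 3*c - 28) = c - 4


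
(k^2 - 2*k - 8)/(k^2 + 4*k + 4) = (k - 4)/(k + 2)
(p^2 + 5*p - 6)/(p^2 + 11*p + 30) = (p - 1)/(p + 5)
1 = 1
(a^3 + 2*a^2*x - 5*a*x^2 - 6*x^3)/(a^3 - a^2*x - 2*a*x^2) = (a + 3*x)/a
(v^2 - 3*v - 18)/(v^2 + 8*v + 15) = (v - 6)/(v + 5)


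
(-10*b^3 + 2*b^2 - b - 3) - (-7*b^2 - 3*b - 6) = -10*b^3 + 9*b^2 + 2*b + 3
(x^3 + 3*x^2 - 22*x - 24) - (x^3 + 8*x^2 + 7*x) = -5*x^2 - 29*x - 24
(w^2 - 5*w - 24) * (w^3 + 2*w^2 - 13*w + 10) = w^5 - 3*w^4 - 47*w^3 + 27*w^2 + 262*w - 240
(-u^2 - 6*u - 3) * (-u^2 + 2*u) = u^4 + 4*u^3 - 9*u^2 - 6*u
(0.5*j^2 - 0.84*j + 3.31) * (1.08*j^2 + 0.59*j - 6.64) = 0.54*j^4 - 0.6122*j^3 - 0.2408*j^2 + 7.5305*j - 21.9784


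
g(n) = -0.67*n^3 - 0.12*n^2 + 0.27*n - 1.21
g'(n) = -2.01*n^2 - 0.24*n + 0.27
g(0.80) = -1.41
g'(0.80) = -1.21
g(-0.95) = -1.00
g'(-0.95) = -1.32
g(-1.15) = -0.66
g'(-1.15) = -2.11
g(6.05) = -152.34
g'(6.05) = -74.75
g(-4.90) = 73.41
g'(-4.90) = -46.81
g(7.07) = -242.07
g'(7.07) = -101.90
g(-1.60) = 0.80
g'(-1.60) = -4.49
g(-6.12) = 146.22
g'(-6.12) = -73.54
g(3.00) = -19.57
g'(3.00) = -18.54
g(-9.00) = 475.07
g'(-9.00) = -160.38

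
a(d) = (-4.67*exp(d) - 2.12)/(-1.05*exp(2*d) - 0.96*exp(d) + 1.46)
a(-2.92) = -1.69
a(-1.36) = -2.90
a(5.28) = 0.02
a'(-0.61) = -17.50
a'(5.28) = -0.02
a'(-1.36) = -2.02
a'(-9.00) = 0.00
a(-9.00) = -1.45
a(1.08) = 1.52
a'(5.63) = -0.02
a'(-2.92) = -0.25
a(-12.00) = -1.45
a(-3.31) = -1.61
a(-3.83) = -1.54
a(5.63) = 0.02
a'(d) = (-4.67*exp(d) - 2.12)*(2.1*exp(2*d) + 0.96*exp(d))/(-1.05*exp(2*d) - 0.96*exp(d) + 1.46)^2 - 4.67*exp(d)/(-1.05*exp(2*d) - 0.96*exp(d) + 1.46)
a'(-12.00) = 0.00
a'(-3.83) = -0.09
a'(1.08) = -1.73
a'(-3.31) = -0.16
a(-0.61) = -7.41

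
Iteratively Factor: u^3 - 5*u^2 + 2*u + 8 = (u - 4)*(u^2 - u - 2) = (u - 4)*(u - 2)*(u + 1)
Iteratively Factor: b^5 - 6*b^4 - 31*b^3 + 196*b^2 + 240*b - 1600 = (b - 5)*(b^4 - b^3 - 36*b^2 + 16*b + 320) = (b - 5)*(b + 4)*(b^3 - 5*b^2 - 16*b + 80) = (b - 5)*(b + 4)^2*(b^2 - 9*b + 20) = (b - 5)^2*(b + 4)^2*(b - 4)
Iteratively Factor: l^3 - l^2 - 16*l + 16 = (l + 4)*(l^2 - 5*l + 4) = (l - 1)*(l + 4)*(l - 4)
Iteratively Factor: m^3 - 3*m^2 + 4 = (m - 2)*(m^2 - m - 2) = (m - 2)*(m + 1)*(m - 2)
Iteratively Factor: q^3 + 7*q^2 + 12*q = (q + 3)*(q^2 + 4*q) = q*(q + 3)*(q + 4)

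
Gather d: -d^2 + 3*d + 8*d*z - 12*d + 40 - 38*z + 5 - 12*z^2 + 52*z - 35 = -d^2 + d*(8*z - 9) - 12*z^2 + 14*z + 10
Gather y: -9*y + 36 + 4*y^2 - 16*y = 4*y^2 - 25*y + 36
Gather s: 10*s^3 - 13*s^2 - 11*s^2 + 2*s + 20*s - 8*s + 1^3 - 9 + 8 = 10*s^3 - 24*s^2 + 14*s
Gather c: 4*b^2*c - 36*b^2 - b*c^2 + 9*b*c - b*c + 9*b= -36*b^2 - b*c^2 + 9*b + c*(4*b^2 + 8*b)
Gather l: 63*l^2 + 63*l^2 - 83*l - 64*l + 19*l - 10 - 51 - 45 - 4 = 126*l^2 - 128*l - 110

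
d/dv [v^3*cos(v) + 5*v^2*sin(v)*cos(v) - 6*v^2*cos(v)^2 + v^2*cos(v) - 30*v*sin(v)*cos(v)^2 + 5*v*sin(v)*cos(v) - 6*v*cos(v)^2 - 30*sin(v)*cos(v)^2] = -v^3*sin(v) - v^2*sin(v) + 6*v^2*sin(2*v) + 3*v^2*cos(v) + 5*v^2*cos(2*v) + 11*v*sin(2*v) - 11*v*cos(v)/2 - v*cos(2*v) - 45*v*cos(3*v)/2 - 6*v + 45*sin(v)/2 + 5*sin(2*v)/2 - 15*sin(3*v)/2 - 30*sqrt(2)*sin(v + pi/4) + 45*cos(v)/2 - 3*cos(2*v) - 45*cos(3*v)/2 - 3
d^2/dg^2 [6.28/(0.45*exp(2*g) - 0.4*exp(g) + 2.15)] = ((2.512 - 11.304*exp(g))*(0.45*exp(2*g) - 0.4*exp(g) + 2.15) + 6.28*(0.9*exp(g) - 0.4)*(1.8*exp(g) - 0.8)*exp(g))*exp(g)/(0.45*exp(2*g) - 0.4*exp(g) + 2.15)^3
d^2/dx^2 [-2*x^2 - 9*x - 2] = -4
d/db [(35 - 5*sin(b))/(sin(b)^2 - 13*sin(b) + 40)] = 5*(sin(b)^2 - 14*sin(b) + 51)*cos(b)/(sin(b)^2 - 13*sin(b) + 40)^2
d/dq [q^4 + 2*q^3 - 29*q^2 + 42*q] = 4*q^3 + 6*q^2 - 58*q + 42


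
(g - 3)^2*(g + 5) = g^3 - g^2 - 21*g + 45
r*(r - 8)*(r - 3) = r^3 - 11*r^2 + 24*r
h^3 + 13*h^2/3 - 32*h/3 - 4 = (h - 2)*(h + 1/3)*(h + 6)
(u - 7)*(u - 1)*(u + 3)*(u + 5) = u^4 - 42*u^2 - 64*u + 105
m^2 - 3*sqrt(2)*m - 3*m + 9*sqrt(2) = (m - 3)*(m - 3*sqrt(2))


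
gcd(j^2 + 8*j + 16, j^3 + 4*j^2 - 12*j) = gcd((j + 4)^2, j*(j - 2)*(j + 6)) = 1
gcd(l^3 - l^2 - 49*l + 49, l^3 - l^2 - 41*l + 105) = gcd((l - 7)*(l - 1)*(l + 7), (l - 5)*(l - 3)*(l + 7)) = l + 7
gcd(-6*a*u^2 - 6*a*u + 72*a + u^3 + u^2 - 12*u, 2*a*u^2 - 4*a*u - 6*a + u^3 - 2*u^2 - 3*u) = u - 3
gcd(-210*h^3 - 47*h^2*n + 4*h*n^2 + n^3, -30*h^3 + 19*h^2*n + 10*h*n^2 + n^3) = 30*h^2 + 11*h*n + n^2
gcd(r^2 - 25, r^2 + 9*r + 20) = r + 5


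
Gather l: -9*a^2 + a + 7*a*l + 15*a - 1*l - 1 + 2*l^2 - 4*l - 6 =-9*a^2 + 16*a + 2*l^2 + l*(7*a - 5) - 7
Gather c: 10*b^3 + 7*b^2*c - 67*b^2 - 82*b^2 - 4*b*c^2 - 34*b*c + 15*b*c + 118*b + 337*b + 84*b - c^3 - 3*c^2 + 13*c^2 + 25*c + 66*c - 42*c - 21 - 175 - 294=10*b^3 - 149*b^2 + 539*b - c^3 + c^2*(10 - 4*b) + c*(7*b^2 - 19*b + 49) - 490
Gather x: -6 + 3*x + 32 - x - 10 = 2*x + 16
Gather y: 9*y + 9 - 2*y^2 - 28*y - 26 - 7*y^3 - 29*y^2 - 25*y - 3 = -7*y^3 - 31*y^2 - 44*y - 20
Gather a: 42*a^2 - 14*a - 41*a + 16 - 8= 42*a^2 - 55*a + 8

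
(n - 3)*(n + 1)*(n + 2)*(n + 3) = n^4 + 3*n^3 - 7*n^2 - 27*n - 18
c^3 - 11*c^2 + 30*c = c*(c - 6)*(c - 5)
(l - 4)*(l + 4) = l^2 - 16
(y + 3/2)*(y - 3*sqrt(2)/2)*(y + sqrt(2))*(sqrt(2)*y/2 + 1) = sqrt(2)*y^4/2 + y^3/2 + 3*sqrt(2)*y^3/4 - 2*sqrt(2)*y^2 + 3*y^2/4 - 3*sqrt(2)*y - 3*y - 9/2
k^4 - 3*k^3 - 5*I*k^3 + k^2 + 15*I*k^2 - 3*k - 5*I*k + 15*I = (k - 3)*(k - 5*I)*(k - I)*(k + I)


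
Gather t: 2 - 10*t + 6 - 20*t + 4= 12 - 30*t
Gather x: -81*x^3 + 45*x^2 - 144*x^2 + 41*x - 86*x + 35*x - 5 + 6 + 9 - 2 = -81*x^3 - 99*x^2 - 10*x + 8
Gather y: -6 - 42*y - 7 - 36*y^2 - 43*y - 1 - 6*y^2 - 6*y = -42*y^2 - 91*y - 14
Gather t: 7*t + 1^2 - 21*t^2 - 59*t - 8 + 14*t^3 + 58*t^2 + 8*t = 14*t^3 + 37*t^2 - 44*t - 7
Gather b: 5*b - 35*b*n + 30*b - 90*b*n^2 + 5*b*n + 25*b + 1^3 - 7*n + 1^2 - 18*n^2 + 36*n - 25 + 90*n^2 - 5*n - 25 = b*(-90*n^2 - 30*n + 60) + 72*n^2 + 24*n - 48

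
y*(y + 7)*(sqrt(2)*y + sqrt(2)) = sqrt(2)*y^3 + 8*sqrt(2)*y^2 + 7*sqrt(2)*y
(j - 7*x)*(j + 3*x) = j^2 - 4*j*x - 21*x^2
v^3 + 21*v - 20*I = (v - 4*I)*(v - I)*(v + 5*I)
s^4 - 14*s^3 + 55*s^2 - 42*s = s*(s - 7)*(s - 6)*(s - 1)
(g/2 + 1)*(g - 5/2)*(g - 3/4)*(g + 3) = g^4/2 + 7*g^3/8 - 67*g^2/16 - 81*g/16 + 45/8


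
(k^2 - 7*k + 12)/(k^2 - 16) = (k - 3)/(k + 4)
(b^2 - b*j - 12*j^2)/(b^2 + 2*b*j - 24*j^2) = (b + 3*j)/(b + 6*j)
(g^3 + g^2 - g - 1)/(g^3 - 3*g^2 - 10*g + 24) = (g^3 + g^2 - g - 1)/(g^3 - 3*g^2 - 10*g + 24)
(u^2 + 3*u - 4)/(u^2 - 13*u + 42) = (u^2 + 3*u - 4)/(u^2 - 13*u + 42)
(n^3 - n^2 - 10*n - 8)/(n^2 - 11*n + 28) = (n^2 + 3*n + 2)/(n - 7)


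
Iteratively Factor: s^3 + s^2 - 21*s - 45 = (s + 3)*(s^2 - 2*s - 15) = (s + 3)^2*(s - 5)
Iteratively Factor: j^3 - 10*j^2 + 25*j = (j - 5)*(j^2 - 5*j) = (j - 5)^2*(j)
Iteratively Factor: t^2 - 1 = (t - 1)*(t + 1)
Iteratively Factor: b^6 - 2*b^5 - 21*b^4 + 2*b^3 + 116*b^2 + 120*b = (b - 3)*(b^5 + b^4 - 18*b^3 - 52*b^2 - 40*b) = (b - 3)*(b + 2)*(b^4 - b^3 - 16*b^2 - 20*b) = b*(b - 3)*(b + 2)*(b^3 - b^2 - 16*b - 20) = b*(b - 3)*(b + 2)^2*(b^2 - 3*b - 10) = b*(b - 5)*(b - 3)*(b + 2)^2*(b + 2)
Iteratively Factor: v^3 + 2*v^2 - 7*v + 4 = (v + 4)*(v^2 - 2*v + 1) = (v - 1)*(v + 4)*(v - 1)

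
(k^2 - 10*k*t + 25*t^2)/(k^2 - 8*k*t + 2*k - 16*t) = (k^2 - 10*k*t + 25*t^2)/(k^2 - 8*k*t + 2*k - 16*t)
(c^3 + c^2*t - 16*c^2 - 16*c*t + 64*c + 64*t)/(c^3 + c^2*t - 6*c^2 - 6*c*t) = (c^2 - 16*c + 64)/(c*(c - 6))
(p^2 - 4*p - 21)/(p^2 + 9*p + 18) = (p - 7)/(p + 6)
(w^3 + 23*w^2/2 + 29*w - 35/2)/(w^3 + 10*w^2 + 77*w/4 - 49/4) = 2*(w + 5)/(2*w + 7)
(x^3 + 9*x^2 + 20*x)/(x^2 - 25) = x*(x + 4)/(x - 5)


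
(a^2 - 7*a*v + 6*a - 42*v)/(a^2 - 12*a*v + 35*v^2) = (-a - 6)/(-a + 5*v)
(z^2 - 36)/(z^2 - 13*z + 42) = (z + 6)/(z - 7)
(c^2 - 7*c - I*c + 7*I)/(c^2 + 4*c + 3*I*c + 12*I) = (c^2 - c*(7 + I) + 7*I)/(c^2 + c*(4 + 3*I) + 12*I)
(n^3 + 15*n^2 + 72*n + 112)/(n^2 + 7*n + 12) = (n^2 + 11*n + 28)/(n + 3)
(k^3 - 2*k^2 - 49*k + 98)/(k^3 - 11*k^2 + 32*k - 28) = (k + 7)/(k - 2)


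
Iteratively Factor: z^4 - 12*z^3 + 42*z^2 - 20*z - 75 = (z - 5)*(z^3 - 7*z^2 + 7*z + 15) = (z - 5)*(z + 1)*(z^2 - 8*z + 15) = (z - 5)^2*(z + 1)*(z - 3)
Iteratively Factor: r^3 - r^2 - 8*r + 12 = (r - 2)*(r^2 + r - 6) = (r - 2)^2*(r + 3)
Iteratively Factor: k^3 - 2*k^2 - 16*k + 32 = (k - 4)*(k^2 + 2*k - 8) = (k - 4)*(k - 2)*(k + 4)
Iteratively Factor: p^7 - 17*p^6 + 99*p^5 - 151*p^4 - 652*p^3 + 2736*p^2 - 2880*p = (p)*(p^6 - 17*p^5 + 99*p^4 - 151*p^3 - 652*p^2 + 2736*p - 2880) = p*(p - 4)*(p^5 - 13*p^4 + 47*p^3 + 37*p^2 - 504*p + 720) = p*(p - 4)^2*(p^4 - 9*p^3 + 11*p^2 + 81*p - 180) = p*(p - 4)^2*(p + 3)*(p^3 - 12*p^2 + 47*p - 60) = p*(p - 4)^3*(p + 3)*(p^2 - 8*p + 15) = p*(p - 4)^3*(p - 3)*(p + 3)*(p - 5)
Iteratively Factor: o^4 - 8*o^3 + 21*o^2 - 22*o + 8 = (o - 1)*(o^3 - 7*o^2 + 14*o - 8) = (o - 2)*(o - 1)*(o^2 - 5*o + 4) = (o - 2)*(o - 1)^2*(o - 4)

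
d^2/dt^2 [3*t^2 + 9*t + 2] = 6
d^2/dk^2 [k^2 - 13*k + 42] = 2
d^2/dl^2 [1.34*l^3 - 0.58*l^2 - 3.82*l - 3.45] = 8.04*l - 1.16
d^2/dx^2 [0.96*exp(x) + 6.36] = 0.96*exp(x)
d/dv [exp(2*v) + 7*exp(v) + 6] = (2*exp(v) + 7)*exp(v)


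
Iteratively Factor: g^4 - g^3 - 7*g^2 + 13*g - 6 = (g - 2)*(g^3 + g^2 - 5*g + 3) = (g - 2)*(g - 1)*(g^2 + 2*g - 3) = (g - 2)*(g - 1)*(g + 3)*(g - 1)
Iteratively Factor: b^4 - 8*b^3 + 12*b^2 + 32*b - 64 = (b - 2)*(b^3 - 6*b^2 + 32) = (b - 4)*(b - 2)*(b^2 - 2*b - 8) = (b - 4)^2*(b - 2)*(b + 2)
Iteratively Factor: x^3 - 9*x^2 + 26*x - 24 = (x - 3)*(x^2 - 6*x + 8) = (x - 3)*(x - 2)*(x - 4)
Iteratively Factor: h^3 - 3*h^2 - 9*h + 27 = (h + 3)*(h^2 - 6*h + 9) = (h - 3)*(h + 3)*(h - 3)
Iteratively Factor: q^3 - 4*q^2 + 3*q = (q - 3)*(q^2 - q) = (q - 3)*(q - 1)*(q)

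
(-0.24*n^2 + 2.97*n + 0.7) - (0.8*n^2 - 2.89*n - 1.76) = -1.04*n^2 + 5.86*n + 2.46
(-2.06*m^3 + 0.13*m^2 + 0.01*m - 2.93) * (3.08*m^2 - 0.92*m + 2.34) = -6.3448*m^5 + 2.2956*m^4 - 4.9092*m^3 - 8.7294*m^2 + 2.719*m - 6.8562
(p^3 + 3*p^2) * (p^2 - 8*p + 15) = p^5 - 5*p^4 - 9*p^3 + 45*p^2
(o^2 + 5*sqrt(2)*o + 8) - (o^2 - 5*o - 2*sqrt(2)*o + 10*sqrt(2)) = 5*o + 7*sqrt(2)*o - 10*sqrt(2) + 8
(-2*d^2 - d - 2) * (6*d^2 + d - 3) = -12*d^4 - 8*d^3 - 7*d^2 + d + 6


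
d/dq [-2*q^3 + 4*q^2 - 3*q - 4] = -6*q^2 + 8*q - 3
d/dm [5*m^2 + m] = 10*m + 1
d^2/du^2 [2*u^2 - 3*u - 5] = 4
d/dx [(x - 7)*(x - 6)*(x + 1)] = 3*x^2 - 24*x + 29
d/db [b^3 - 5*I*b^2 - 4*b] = 3*b^2 - 10*I*b - 4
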